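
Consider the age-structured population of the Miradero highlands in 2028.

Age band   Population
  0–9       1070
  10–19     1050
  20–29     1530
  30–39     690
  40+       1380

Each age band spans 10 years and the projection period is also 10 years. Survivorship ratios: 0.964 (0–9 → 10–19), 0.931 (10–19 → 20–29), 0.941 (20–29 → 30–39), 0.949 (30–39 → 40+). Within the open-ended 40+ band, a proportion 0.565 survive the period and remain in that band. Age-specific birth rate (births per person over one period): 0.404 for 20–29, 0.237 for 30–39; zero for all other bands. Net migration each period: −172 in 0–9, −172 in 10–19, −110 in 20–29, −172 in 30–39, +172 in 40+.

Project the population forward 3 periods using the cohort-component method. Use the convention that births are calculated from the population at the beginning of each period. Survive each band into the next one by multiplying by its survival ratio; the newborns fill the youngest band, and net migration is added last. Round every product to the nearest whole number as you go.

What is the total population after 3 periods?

3379

(Groups numbered youngest = 1 to oldest = 5.)
[period 1]
Births: 1530 * 0.404 = 618 ; 690 * 0.237 = 164 ⇒ total 782
Group 2: 1070 * 0.964 = 1031
Group 3: 1050 * 0.931 = 978
Group 4: 1530 * 0.941 = 1440
Group 5: 690 * 0.949 + 1380 * 0.565 = 655 + 780 = 1435
Net migration: Group 1 − 172 → 610; Group 2 − 172 → 859; Group 3 − 110 → 868; Group 4 − 172 → 1268; Group 5 + 172 → 1607
Giving 610 / 859 / 868 / 1268 / 1607.
[period 2]
Births: 868 * 0.404 = 351 ; 1268 * 0.237 = 301 ⇒ total 652
Group 2: 610 * 0.964 = 588
Group 3: 859 * 0.931 = 800
Group 4: 868 * 0.941 = 817
Group 5: 1268 * 0.949 + 1607 * 0.565 = 1203 + 908 = 2111
Net migration: Group 1 − 172 → 480; Group 2 − 172 → 416; Group 3 − 110 → 690; Group 4 − 172 → 645; Group 5 + 172 → 2283
Giving 480 / 416 / 690 / 645 / 2283.
[period 3]
Births: 690 * 0.404 = 279 ; 645 * 0.237 = 153 ⇒ total 432
Group 2: 480 * 0.964 = 463
Group 3: 416 * 0.931 = 387
Group 4: 690 * 0.941 = 649
Group 5: 645 * 0.949 + 2283 * 0.565 = 612 + 1290 = 1902
Net migration: Group 1 − 172 → 260; Group 2 − 172 → 291; Group 3 − 110 → 277; Group 4 − 172 → 477; Group 5 + 172 → 2074
Giving 260 / 291 / 277 / 477 / 2074.
Total after period 3: 260 + 291 + 277 + 477 + 2074 = 3379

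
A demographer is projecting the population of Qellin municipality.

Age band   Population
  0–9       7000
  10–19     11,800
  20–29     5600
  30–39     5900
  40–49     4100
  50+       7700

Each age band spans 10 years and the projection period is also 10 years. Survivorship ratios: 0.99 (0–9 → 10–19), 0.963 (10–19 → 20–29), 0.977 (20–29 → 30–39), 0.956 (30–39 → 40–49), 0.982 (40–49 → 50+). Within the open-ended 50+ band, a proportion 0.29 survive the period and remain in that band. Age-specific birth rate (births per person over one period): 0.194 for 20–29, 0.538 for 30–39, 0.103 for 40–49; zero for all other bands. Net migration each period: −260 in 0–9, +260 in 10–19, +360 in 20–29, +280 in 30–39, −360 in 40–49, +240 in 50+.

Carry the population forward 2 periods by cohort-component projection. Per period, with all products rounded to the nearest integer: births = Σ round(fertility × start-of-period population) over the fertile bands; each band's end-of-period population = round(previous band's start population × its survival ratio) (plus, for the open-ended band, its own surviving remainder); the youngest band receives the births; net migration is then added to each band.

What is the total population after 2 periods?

(Groups numbered youngest = 1 to oldest = 6.)
[period 1]
Births: 5600 × 0.194 = 1086, 5900 × 0.538 = 3174, 4100 × 0.103 = 422 — total 4682
Group 2: 7000 × 0.99 = 6930
Group 3: 11800 × 0.963 = 11363
Group 4: 5600 × 0.977 = 5471
Group 5: 5900 × 0.956 = 5640
Group 6: 4100 × 0.982 + 7700 × 0.29 = 4026 + 2233 = 6259
Net migration: Group 1 − 260 → 4422; Group 2 + 260 → 7190; Group 3 + 360 → 11723; Group 4 + 280 → 5751; Group 5 − 360 → 5280; Group 6 + 240 → 6499
→ [4422, 7190, 11723, 5751, 5280, 6499]
[period 2]
Births: 11723 × 0.194 = 2274, 5751 × 0.538 = 3094, 5280 × 0.103 = 544 — total 5912
Group 2: 4422 × 0.99 = 4378
Group 3: 7190 × 0.963 = 6924
Group 4: 11723 × 0.977 = 11453
Group 5: 5751 × 0.956 = 5498
Group 6: 5280 × 0.982 + 6499 × 0.29 = 5185 + 1885 = 7070
Net migration: Group 1 − 260 → 5652; Group 2 + 260 → 4638; Group 3 + 360 → 7284; Group 4 + 280 → 11733; Group 5 − 360 → 5138; Group 6 + 240 → 7310
→ [5652, 4638, 7284, 11733, 5138, 7310]
Total after period 2: 5652 + 4638 + 7284 + 11733 + 5138 + 7310 = 41755

41755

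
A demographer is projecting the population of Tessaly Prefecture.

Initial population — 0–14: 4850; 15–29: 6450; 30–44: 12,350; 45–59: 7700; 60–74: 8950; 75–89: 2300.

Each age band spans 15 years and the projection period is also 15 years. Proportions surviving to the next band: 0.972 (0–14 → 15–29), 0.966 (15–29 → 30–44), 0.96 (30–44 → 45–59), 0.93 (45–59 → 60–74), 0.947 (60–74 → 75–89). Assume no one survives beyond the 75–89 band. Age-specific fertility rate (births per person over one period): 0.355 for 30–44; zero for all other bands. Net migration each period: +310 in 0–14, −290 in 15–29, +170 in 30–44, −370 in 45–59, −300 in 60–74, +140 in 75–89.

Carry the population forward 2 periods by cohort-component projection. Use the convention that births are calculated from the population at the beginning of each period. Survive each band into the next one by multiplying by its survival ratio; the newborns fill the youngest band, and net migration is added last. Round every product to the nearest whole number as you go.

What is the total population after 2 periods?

After projecting period 1:
Births: 12350 * 0.355 = 4384
15–29: 4850 * 0.972 = 4714
30–44: 6450 * 0.966 = 6231
45–59: 12350 * 0.96 = 11856
60–74: 7700 * 0.93 = 7161
75–89: 8950 * 0.947 = 8476
Net migration: 0–14 + 310 → 4694; 15–29 − 290 → 4424; 30–44 + 170 → 6401; 45–59 − 370 → 11486; 60–74 − 300 → 6861; 75–89 + 140 → 8616
Giving 4694 / 4424 / 6401 / 11486 / 6861 / 8616.
After projecting period 2:
Births: 6401 * 0.355 = 2272
15–29: 4694 * 0.972 = 4563
30–44: 4424 * 0.966 = 4274
45–59: 6401 * 0.96 = 6145
60–74: 11486 * 0.93 = 10682
75–89: 6861 * 0.947 = 6497
Net migration: 0–14 + 310 → 2582; 15–29 − 290 → 4273; 30–44 + 170 → 4444; 45–59 − 370 → 5775; 60–74 − 300 → 10382; 75–89 + 140 → 6637
Giving 2582 / 4273 / 4444 / 5775 / 10382 / 6637.
Total after period 2: 2582 + 4273 + 4444 + 5775 + 10382 + 6637 = 34093

34093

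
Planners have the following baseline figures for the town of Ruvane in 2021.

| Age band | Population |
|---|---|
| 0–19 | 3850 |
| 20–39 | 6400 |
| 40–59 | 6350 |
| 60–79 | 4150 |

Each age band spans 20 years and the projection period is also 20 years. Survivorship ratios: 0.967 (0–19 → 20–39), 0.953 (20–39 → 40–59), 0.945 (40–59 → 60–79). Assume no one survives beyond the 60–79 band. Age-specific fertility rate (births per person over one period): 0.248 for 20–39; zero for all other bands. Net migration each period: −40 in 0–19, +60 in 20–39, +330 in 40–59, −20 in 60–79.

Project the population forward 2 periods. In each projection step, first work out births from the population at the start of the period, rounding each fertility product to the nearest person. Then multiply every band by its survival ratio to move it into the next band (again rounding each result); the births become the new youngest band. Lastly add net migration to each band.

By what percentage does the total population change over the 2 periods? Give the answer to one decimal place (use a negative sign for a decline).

(Groups numbered youngest = 1 to oldest = 4.)
— Period 1 —
Births: 6400 * 0.248 = 1587
Group 2: 3850 * 0.967 = 3723
Group 3: 6400 * 0.953 = 6099
Group 4: 6350 * 0.945 = 6001
Net migration: Group 1 − 40 → 1547; Group 2 + 60 → 3783; Group 3 + 330 → 6429; Group 4 − 20 → 5981
Giving 1547 / 3783 / 6429 / 5981.
— Period 2 —
Births: 3783 * 0.248 = 938
Group 2: 1547 * 0.967 = 1496
Group 3: 3783 * 0.953 = 3605
Group 4: 6429 * 0.945 = 6075
Net migration: Group 1 − 40 → 898; Group 2 + 60 → 1556; Group 3 + 330 → 3935; Group 4 − 20 → 6055
Giving 898 / 1556 / 3935 / 6055.
Total: 20750 → 12444; change = -8306; percentage change = -40.0%

-40.0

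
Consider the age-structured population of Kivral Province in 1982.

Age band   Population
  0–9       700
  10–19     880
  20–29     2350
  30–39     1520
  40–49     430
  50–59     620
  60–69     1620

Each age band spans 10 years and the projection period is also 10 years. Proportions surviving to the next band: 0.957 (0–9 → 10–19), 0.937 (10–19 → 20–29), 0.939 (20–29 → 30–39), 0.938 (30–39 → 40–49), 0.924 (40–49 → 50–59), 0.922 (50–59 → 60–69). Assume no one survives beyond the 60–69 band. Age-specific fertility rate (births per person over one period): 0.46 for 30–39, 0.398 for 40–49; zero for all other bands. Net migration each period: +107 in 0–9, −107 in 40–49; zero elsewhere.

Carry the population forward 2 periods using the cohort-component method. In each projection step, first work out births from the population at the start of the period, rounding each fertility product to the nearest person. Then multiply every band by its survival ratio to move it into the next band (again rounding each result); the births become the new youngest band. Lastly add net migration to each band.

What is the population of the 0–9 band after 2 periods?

1647

Numbering the bands 1..7 from youngest to oldest:
After projecting period 1:
Births: 1520 * 0.46 = 699  |  430 * 0.398 = 171 ⇒ total 870
Band 2: 700 * 0.957 = 670
Band 3: 880 * 0.937 = 825
Band 4: 2350 * 0.939 = 2207
Band 5: 1520 * 0.938 = 1426
Band 6: 430 * 0.924 = 397
Band 7: 620 * 0.922 = 572
Net migration: Band 1 + 107 → 977; Band 5 − 107 → 1319
End of period: [977, 670, 825, 2207, 1319, 397, 572]
After projecting period 2:
Births: 2207 * 0.46 = 1015  |  1319 * 0.398 = 525 ⇒ total 1540
Band 2: 977 * 0.957 = 935
Band 3: 670 * 0.937 = 628
Band 4: 825 * 0.939 = 775
Band 5: 2207 * 0.938 = 2070
Band 6: 1319 * 0.924 = 1219
Band 7: 397 * 0.922 = 366
Net migration: Band 1 + 107 → 1647; Band 5 − 107 → 1963
End of period: [1647, 935, 628, 775, 1963, 1219, 366]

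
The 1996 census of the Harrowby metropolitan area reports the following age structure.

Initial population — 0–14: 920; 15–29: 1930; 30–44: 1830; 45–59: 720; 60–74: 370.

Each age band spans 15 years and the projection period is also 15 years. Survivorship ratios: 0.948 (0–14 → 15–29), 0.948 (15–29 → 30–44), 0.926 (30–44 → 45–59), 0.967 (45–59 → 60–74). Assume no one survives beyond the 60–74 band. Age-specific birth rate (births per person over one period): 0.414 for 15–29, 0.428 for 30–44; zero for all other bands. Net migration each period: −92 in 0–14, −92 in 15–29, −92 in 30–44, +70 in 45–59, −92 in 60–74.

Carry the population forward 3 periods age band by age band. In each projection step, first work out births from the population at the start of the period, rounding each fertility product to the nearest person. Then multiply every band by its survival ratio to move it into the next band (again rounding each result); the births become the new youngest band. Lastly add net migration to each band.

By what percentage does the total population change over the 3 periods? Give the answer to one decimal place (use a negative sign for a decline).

Call the bands 1 to 5, youngest first.
— Period 1 —
Births: 1930 * 0.414 = 799 ; 1830 * 0.428 = 783 → total 1582
Band 2: 920 * 0.948 = 872
Band 3: 1930 * 0.948 = 1830
Band 4: 1830 * 0.926 = 1695
Band 5: 720 * 0.967 = 696
Net migration: Band 1 − 92 → 1490; Band 2 − 92 → 780; Band 3 − 92 → 1738; Band 4 + 70 → 1765; Band 5 − 92 → 604
End of period: [1490, 780, 1738, 1765, 604]
— Period 2 —
Births: 780 * 0.414 = 323 ; 1738 * 0.428 = 744 → total 1067
Band 2: 1490 * 0.948 = 1413
Band 3: 780 * 0.948 = 739
Band 4: 1738 * 0.926 = 1609
Band 5: 1765 * 0.967 = 1707
Net migration: Band 1 − 92 → 975; Band 2 − 92 → 1321; Band 3 − 92 → 647; Band 4 + 70 → 1679; Band 5 − 92 → 1615
End of period: [975, 1321, 647, 1679, 1615]
— Period 3 —
Births: 1321 * 0.414 = 547 ; 647 * 0.428 = 277 → total 824
Band 2: 975 * 0.948 = 924
Band 3: 1321 * 0.948 = 1252
Band 4: 647 * 0.926 = 599
Band 5: 1679 * 0.967 = 1624
Net migration: Band 1 − 92 → 732; Band 2 − 92 → 832; Band 3 − 92 → 1160; Band 4 + 70 → 669; Band 5 − 92 → 1532
End of period: [732, 832, 1160, 669, 1532]
Total: 5770 → 4925; change = -845; percentage change = -14.6%

-14.6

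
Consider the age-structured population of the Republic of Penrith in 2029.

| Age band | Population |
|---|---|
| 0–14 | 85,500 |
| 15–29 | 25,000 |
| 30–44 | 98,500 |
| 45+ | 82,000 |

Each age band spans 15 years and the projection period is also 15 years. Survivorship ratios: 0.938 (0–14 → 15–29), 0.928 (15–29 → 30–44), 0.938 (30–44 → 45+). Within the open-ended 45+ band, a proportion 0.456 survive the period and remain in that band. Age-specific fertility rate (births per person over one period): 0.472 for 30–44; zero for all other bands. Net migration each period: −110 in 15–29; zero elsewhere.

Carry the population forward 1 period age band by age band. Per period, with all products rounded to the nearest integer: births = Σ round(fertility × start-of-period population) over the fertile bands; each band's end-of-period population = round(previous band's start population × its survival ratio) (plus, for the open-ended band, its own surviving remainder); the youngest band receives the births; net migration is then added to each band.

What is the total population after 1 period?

Numbering the bands 1..4 from youngest to oldest:
After projecting period 1:
Births: 98500 × 0.472 = 46492
Band 2: 85500 × 0.938 = 80199
Band 3: 25000 × 0.928 = 23200
Band 4: 98500 × 0.938 + 82000 × 0.456 = 92393 + 37392 = 129785
Net migration: Band 2 − 110 → 80089
End of period: [46492, 80089, 23200, 129785]
Total after period 1: 46492 + 80089 + 23200 + 129785 = 279566

279566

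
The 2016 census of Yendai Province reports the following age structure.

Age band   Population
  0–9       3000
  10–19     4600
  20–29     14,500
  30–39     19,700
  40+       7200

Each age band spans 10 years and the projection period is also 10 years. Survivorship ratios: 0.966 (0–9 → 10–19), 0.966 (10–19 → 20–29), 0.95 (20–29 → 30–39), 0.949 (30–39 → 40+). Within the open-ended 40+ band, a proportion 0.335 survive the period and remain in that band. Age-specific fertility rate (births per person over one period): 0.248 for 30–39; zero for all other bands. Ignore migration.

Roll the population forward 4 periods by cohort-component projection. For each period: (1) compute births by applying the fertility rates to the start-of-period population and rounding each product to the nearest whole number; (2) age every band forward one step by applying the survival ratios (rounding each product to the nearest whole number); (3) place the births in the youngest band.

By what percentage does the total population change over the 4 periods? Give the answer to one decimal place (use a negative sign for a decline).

-68.7

Period 1:
Births: 19700 * 0.248 = 4886
10–19: 3000 * 0.966 = 2898
20–29: 4600 * 0.966 = 4444
30–39: 14500 * 0.95 = 13775
40+: 19700 * 0.949 + 7200 * 0.335 = 18695 + 2412 = 21107
End of period: [4886, 2898, 4444, 13775, 21107]
Period 2:
Births: 13775 * 0.248 = 3416
10–19: 4886 * 0.966 = 4720
20–29: 2898 * 0.966 = 2799
30–39: 4444 * 0.95 = 4222
40+: 13775 * 0.949 + 21107 * 0.335 = 13072 + 7071 = 20143
End of period: [3416, 4720, 2799, 4222, 20143]
Period 3:
Births: 4222 * 0.248 = 1047
10–19: 3416 * 0.966 = 3300
20–29: 4720 * 0.966 = 4560
30–39: 2799 * 0.95 = 2659
40+: 4222 * 0.949 + 20143 * 0.335 = 4007 + 6748 = 10755
End of period: [1047, 3300, 4560, 2659, 10755]
Period 4:
Births: 2659 * 0.248 = 659
10–19: 1047 * 0.966 = 1011
20–29: 3300 * 0.966 = 3188
30–39: 4560 * 0.95 = 4332
40+: 2659 * 0.949 + 10755 * 0.335 = 2523 + 3603 = 6126
End of period: [659, 1011, 3188, 4332, 6126]
Total: 49000 → 15316; change = -33684; percentage change = -68.7%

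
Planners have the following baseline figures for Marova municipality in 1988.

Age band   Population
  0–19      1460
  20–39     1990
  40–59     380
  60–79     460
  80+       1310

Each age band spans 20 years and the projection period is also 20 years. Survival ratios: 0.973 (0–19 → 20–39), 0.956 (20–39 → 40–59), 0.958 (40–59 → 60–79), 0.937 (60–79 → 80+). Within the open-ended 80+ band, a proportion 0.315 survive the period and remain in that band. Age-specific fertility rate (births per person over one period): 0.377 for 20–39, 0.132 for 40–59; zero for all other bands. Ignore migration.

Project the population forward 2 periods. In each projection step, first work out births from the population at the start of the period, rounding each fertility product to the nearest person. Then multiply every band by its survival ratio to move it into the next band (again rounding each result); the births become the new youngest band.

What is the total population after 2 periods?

5352

Period 1.
Births: 1990 * 0.377 = 750, 380 * 0.132 = 50 — total 800
20–39: 1460 * 0.973 = 1421
40–59: 1990 * 0.956 = 1902
60–79: 380 * 0.958 = 364
80+: 460 * 0.937 + 1310 * 0.315 = 431 + 413 = 844
Giving 800 / 1421 / 1902 / 364 / 844.
Period 2.
Births: 1421 * 0.377 = 536, 1902 * 0.132 = 251 — total 787
20–39: 800 * 0.973 = 778
40–59: 1421 * 0.956 = 1358
60–79: 1902 * 0.958 = 1822
80+: 364 * 0.937 + 844 * 0.315 = 341 + 266 = 607
Giving 787 / 778 / 1358 / 1822 / 607.
Total after period 2: 787 + 778 + 1358 + 1822 + 607 = 5352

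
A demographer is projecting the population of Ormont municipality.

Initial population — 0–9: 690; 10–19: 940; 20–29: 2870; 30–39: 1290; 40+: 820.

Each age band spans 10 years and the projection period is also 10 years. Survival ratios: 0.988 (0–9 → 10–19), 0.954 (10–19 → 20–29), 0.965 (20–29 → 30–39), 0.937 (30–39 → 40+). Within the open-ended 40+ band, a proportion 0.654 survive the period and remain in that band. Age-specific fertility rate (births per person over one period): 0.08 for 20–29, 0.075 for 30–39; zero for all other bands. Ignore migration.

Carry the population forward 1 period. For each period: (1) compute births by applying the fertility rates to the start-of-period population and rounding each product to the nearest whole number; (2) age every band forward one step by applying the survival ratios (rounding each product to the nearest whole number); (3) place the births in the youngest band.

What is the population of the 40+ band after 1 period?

1745

[period 1]
Births: 2870 × 0.08 = 230  |  1290 × 0.075 = 97 ⇒ total 327
10–19: 690 × 0.988 = 682
20–29: 940 × 0.954 = 897
30–39: 2870 × 0.965 = 2770
40+: 1290 × 0.937 + 820 × 0.654 = 1209 + 536 = 1745
Population now: 0–9=327, 10–19=682, 20–29=897, 30–39=2770, 40+=1745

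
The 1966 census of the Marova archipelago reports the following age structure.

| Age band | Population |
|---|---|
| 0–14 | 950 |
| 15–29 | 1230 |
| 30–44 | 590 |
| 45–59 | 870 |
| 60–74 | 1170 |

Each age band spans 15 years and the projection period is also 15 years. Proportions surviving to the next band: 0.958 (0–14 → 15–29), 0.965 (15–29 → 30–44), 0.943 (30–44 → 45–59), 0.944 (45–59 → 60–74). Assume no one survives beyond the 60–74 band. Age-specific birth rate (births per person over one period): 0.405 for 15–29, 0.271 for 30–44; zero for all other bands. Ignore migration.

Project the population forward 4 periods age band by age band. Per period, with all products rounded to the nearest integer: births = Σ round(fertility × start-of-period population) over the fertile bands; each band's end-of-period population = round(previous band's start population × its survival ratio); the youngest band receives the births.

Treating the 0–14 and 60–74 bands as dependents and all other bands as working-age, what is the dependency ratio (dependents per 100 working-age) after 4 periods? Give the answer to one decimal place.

Period 1.
Births: 1230 × 0.405 = 498, 590 × 0.271 = 160 — total 658
15–29: 950 × 0.958 = 910
30–44: 1230 × 0.965 = 1187
45–59: 590 × 0.943 = 556
60–74: 870 × 0.944 = 821
Population now: 0–14=658, 15–29=910, 30–44=1187, 45–59=556, 60–74=821
Period 2.
Births: 910 × 0.405 = 369, 1187 × 0.271 = 322 — total 691
15–29: 658 × 0.958 = 630
30–44: 910 × 0.965 = 878
45–59: 1187 × 0.943 = 1119
60–74: 556 × 0.944 = 525
Population now: 0–14=691, 15–29=630, 30–44=878, 45–59=1119, 60–74=525
Period 3.
Births: 630 × 0.405 = 255, 878 × 0.271 = 238 — total 493
15–29: 691 × 0.958 = 662
30–44: 630 × 0.965 = 608
45–59: 878 × 0.943 = 828
60–74: 1119 × 0.944 = 1056
Population now: 0–14=493, 15–29=662, 30–44=608, 45–59=828, 60–74=1056
Period 4.
Births: 662 × 0.405 = 268, 608 × 0.271 = 165 — total 433
15–29: 493 × 0.958 = 472
30–44: 662 × 0.965 = 639
45–59: 608 × 0.943 = 573
60–74: 828 × 0.944 = 782
Population now: 0–14=433, 15–29=472, 30–44=639, 45–59=573, 60–74=782
Dependents (band 0–14 + band 60–74) = 433 + 782 = 1215; working-age = 1684; ratio = 1215/1684 × 100 = 72.1

72.1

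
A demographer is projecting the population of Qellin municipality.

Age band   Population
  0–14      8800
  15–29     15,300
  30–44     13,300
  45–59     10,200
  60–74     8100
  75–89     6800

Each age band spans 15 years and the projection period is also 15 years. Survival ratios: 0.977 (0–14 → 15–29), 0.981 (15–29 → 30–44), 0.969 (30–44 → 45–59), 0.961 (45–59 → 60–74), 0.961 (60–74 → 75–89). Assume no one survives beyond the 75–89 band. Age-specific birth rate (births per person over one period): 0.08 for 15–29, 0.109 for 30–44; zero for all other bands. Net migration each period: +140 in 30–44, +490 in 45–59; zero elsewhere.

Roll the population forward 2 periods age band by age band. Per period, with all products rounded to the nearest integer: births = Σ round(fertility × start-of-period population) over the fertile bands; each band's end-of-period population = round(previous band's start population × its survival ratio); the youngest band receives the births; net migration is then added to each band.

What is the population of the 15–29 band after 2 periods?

2612

(Groups numbered youngest = 1 to oldest = 6.)
[period 1]
Births: 15300 × 0.08 = 1224 ; 13300 × 0.109 = 1450 — total 2674
Group 2: 8800 × 0.977 = 8598
Group 3: 15300 × 0.981 = 15009
Group 4: 13300 × 0.969 = 12888
Group 5: 10200 × 0.961 = 9802
Group 6: 8100 × 0.961 = 7784
Net migration: Group 3 + 140 → 15149; Group 4 + 490 → 13378
→ [2674, 8598, 15149, 13378, 9802, 7784]
[period 2]
Births: 8598 × 0.08 = 688 ; 15149 × 0.109 = 1651 — total 2339
Group 2: 2674 × 0.977 = 2612
Group 3: 8598 × 0.981 = 8435
Group 4: 15149 × 0.969 = 14679
Group 5: 13378 × 0.961 = 12856
Group 6: 9802 × 0.961 = 9420
Net migration: Group 3 + 140 → 8575; Group 4 + 490 → 15169
→ [2339, 2612, 8575, 15169, 12856, 9420]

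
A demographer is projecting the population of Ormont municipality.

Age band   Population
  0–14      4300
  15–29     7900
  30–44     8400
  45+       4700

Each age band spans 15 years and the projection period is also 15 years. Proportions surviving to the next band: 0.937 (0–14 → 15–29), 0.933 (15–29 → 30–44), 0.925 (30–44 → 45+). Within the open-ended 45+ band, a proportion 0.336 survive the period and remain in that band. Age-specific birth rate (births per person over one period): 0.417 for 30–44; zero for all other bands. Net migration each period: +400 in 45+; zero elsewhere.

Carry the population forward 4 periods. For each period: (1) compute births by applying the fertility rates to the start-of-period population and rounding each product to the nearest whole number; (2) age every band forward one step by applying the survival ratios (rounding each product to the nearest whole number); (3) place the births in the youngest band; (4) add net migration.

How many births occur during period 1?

3503

(Bands numbered youngest = 1 to oldest = 4.)
— Period 1 —
Births: 8400 × 0.417 = 3503
Band 2: 4300 × 0.937 = 4029
Band 3: 7900 × 0.933 = 7371
Band 4: 8400 × 0.925 + 4700 × 0.336 = 7770 + 1579 = 9349
Net migration: Band 4 + 400 → 9749
Population now: 0–14=3503, 15–29=4029, 30–44=7371, 45+=9749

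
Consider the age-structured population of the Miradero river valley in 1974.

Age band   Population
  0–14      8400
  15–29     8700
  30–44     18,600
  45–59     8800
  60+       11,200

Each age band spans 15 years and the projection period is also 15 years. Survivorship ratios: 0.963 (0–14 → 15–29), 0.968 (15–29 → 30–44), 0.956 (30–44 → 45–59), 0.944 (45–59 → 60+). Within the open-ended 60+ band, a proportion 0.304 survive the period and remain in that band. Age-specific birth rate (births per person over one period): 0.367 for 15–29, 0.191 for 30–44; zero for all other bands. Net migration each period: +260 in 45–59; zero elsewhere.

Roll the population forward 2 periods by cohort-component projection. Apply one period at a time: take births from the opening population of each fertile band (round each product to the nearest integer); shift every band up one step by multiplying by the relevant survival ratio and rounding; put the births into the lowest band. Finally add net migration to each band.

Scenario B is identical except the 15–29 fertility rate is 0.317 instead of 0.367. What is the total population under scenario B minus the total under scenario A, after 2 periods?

After projecting period 1:
Births: 8700 × 0.367 = 3193 ; 18600 × 0.191 = 3553 → total 6746
15–29: 8400 × 0.963 = 8089
30–44: 8700 × 0.968 = 8422
45–59: 18600 × 0.956 = 17782
60+: 8800 × 0.944 + 11200 × 0.304 = 8307 + 3405 = 11712
Net migration: 45–59 + 260 → 18042
→ [6746, 8089, 8422, 18042, 11712]
After projecting period 2:
Births: 8089 × 0.367 = 2969 ; 8422 × 0.191 = 1609 → total 4578
15–29: 6746 × 0.963 = 6496
30–44: 8089 × 0.968 = 7830
45–59: 8422 × 0.956 = 8051
60+: 18042 × 0.944 + 11712 × 0.304 = 17032 + 3560 = 20592
Net migration: 45–59 + 260 → 8311
→ [4578, 6496, 7830, 8311, 20592]
Scenario A total after 2 periods: 47807
Scenario B projection —
After projecting period 1:
Births: 8700 × 0.317 = 2758 ; 18600 × 0.191 = 3553 → total 6311
15–29: 8400 × 0.963 = 8089
30–44: 8700 × 0.968 = 8422
45–59: 18600 × 0.956 = 17782
60+: 8800 × 0.944 + 11200 × 0.304 = 8307 + 3405 = 11712
Net migration: 45–59 + 260 → 18042
→ [6311, 8089, 8422, 18042, 11712]
After projecting period 2:
Births: 8089 × 0.317 = 2564 ; 8422 × 0.191 = 1609 → total 4173
15–29: 6311 × 0.963 = 6077
30–44: 8089 × 0.968 = 7830
45–59: 8422 × 0.956 = 8051
60+: 18042 × 0.944 + 11712 × 0.304 = 17032 + 3560 = 20592
Net migration: 45–59 + 260 → 8311
→ [4173, 6077, 7830, 8311, 20592]
Scenario B total after 2 periods: 46983
Difference B − A = 46983 − 47807 = -824

-824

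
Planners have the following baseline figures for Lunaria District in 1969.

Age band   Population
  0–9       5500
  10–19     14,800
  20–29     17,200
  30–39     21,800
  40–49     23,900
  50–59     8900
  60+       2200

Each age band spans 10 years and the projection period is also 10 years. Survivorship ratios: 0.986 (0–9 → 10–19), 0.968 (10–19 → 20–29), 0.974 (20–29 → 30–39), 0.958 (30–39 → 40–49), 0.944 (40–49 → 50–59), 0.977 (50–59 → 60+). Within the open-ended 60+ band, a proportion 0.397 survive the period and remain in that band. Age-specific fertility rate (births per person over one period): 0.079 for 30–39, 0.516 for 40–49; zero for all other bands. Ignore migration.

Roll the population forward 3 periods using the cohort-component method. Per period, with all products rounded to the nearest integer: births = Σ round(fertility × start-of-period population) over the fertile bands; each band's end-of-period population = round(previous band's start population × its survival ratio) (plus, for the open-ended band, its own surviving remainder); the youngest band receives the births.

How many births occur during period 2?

Period 1.
Births: 21800 * 0.079 = 1722  |  23900 * 0.516 = 12332 → 14054
10–19: 5500 * 0.986 = 5423
20–29: 14800 * 0.968 = 14326
30–39: 17200 * 0.974 = 16753
40–49: 21800 * 0.958 = 20884
50–59: 23900 * 0.944 = 22562
60+: 8900 * 0.977 + 2200 * 0.397 = 8695 + 873 = 9568
Population now: 0–9=14054, 10–19=5423, 20–29=14326, 30–39=16753, 40–49=20884, 50–59=22562, 60+=9568
Period 2.
Births: 16753 * 0.079 = 1323  |  20884 * 0.516 = 10776 → 12099
10–19: 14054 * 0.986 = 13857
20–29: 5423 * 0.968 = 5249
30–39: 14326 * 0.974 = 13954
40–49: 16753 * 0.958 = 16049
50–59: 20884 * 0.944 = 19714
60+: 22562 * 0.977 + 9568 * 0.397 = 22043 + 3798 = 25841
Population now: 0–9=12099, 10–19=13857, 20–29=5249, 30–39=13954, 40–49=16049, 50–59=19714, 60+=25841

12099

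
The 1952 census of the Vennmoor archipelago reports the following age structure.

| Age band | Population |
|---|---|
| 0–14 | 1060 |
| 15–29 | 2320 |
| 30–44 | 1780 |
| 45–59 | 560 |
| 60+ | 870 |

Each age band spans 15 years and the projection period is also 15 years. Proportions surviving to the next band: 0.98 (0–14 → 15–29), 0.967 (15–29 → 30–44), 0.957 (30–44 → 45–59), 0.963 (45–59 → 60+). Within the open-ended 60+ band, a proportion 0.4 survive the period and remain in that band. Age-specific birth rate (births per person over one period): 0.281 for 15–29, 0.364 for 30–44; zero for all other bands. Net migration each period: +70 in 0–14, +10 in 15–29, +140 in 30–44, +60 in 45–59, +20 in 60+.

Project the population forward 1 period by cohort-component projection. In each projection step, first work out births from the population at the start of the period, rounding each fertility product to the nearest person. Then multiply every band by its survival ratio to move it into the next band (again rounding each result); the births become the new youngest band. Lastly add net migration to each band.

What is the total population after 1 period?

7472

(Bands numbered youngest = 1 to oldest = 5.)
Period 1.
Births: 2320 × 0.281 = 652 ; 1780 × 0.364 = 648 → 1300
Band 2: 1060 × 0.98 = 1039
Band 3: 2320 × 0.967 = 2243
Band 4: 1780 × 0.957 = 1703
Band 5: 560 × 0.963 + 870 × 0.4 = 539 + 348 = 887
Net migration: Band 1 + 70 → 1370; Band 2 + 10 → 1049; Band 3 + 140 → 2383; Band 4 + 60 → 1763; Band 5 + 20 → 907
Giving 1370 / 1049 / 2383 / 1763 / 907.
Total after period 1: 1370 + 1049 + 2383 + 1763 + 907 = 7472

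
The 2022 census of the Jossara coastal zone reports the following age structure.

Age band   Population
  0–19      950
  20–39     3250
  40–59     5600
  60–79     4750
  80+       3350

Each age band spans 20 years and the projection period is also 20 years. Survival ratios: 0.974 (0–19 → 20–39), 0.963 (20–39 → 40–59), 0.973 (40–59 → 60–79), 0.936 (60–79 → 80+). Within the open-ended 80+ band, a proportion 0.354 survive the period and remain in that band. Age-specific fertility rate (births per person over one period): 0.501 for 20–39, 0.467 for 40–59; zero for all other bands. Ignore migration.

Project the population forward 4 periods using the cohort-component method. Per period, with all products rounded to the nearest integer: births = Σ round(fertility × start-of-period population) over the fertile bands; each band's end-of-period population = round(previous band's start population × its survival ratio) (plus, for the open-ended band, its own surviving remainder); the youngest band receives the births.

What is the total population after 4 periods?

13609

Numbering the bands 1..5 from youngest to oldest:
Period 1:
Births: 3250 × 0.501 = 1628 ; 5600 × 0.467 = 2615 → total 4243
Band 2: 950 × 0.974 = 925
Band 3: 3250 × 0.963 = 3130
Band 4: 5600 × 0.973 = 5449
Band 5: 4750 × 0.936 + 3350 × 0.354 = 4446 + 1186 = 5632
End of period: [4243, 925, 3130, 5449, 5632]
Period 2:
Births: 925 × 0.501 = 463 ; 3130 × 0.467 = 1462 → total 1925
Band 2: 4243 × 0.974 = 4133
Band 3: 925 × 0.963 = 891
Band 4: 3130 × 0.973 = 3045
Band 5: 5449 × 0.936 + 5632 × 0.354 = 5100 + 1994 = 7094
End of period: [1925, 4133, 891, 3045, 7094]
Period 3:
Births: 4133 × 0.501 = 2071 ; 891 × 0.467 = 416 → total 2487
Band 2: 1925 × 0.974 = 1875
Band 3: 4133 × 0.963 = 3980
Band 4: 891 × 0.973 = 867
Band 5: 3045 × 0.936 + 7094 × 0.354 = 2850 + 2511 = 5361
End of period: [2487, 1875, 3980, 867, 5361]
Period 4:
Births: 1875 × 0.501 = 939 ; 3980 × 0.467 = 1859 → total 2798
Band 2: 2487 × 0.974 = 2422
Band 3: 1875 × 0.963 = 1806
Band 4: 3980 × 0.973 = 3873
Band 5: 867 × 0.936 + 5361 × 0.354 = 812 + 1898 = 2710
End of period: [2798, 2422, 1806, 3873, 2710]
Total after period 4: 2798 + 2422 + 1806 + 3873 + 2710 = 13609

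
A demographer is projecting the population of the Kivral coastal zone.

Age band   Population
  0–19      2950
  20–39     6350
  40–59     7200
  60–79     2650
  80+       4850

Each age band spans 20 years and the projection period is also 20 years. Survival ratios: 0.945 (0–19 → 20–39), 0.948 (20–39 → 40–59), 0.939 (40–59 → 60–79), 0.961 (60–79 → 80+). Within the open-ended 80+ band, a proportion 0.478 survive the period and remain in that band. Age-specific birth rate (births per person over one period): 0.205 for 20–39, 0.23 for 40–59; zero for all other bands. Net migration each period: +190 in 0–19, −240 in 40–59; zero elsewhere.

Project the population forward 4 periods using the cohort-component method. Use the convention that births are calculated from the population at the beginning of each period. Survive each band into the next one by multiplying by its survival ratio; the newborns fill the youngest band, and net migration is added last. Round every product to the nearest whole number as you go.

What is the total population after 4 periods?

13199

(Groups numbered youngest = 1 to oldest = 5.)
— Period 1 —
Births: 6350 * 0.205 = 1302, 7200 * 0.23 = 1656 → 2958
Group 2: 2950 * 0.945 = 2788
Group 3: 6350 * 0.948 = 6020
Group 4: 7200 * 0.939 = 6761
Group 5: 2650 * 0.961 + 4850 * 0.478 = 2547 + 2318 = 4865
Net migration: Group 1 + 190 → 3148; Group 3 − 240 → 5780
End of period: [3148, 2788, 5780, 6761, 4865]
— Period 2 —
Births: 2788 * 0.205 = 572, 5780 * 0.23 = 1329 → 1901
Group 2: 3148 * 0.945 = 2975
Group 3: 2788 * 0.948 = 2643
Group 4: 5780 * 0.939 = 5427
Group 5: 6761 * 0.961 + 4865 * 0.478 = 6497 + 2325 = 8822
Net migration: Group 1 + 190 → 2091; Group 3 − 240 → 2403
End of period: [2091, 2975, 2403, 5427, 8822]
— Period 3 —
Births: 2975 * 0.205 = 610, 2403 * 0.23 = 553 → 1163
Group 2: 2091 * 0.945 = 1976
Group 3: 2975 * 0.948 = 2820
Group 4: 2403 * 0.939 = 2256
Group 5: 5427 * 0.961 + 8822 * 0.478 = 5215 + 4217 = 9432
Net migration: Group 1 + 190 → 1353; Group 3 − 240 → 2580
End of period: [1353, 1976, 2580, 2256, 9432]
— Period 4 —
Births: 1976 * 0.205 = 405, 2580 * 0.23 = 593 → 998
Group 2: 1353 * 0.945 = 1279
Group 3: 1976 * 0.948 = 1873
Group 4: 2580 * 0.939 = 2423
Group 5: 2256 * 0.961 + 9432 * 0.478 = 2168 + 4508 = 6676
Net migration: Group 1 + 190 → 1188; Group 3 − 240 → 1633
End of period: [1188, 1279, 1633, 2423, 6676]
Total after period 4: 1188 + 1279 + 1633 + 2423 + 6676 = 13199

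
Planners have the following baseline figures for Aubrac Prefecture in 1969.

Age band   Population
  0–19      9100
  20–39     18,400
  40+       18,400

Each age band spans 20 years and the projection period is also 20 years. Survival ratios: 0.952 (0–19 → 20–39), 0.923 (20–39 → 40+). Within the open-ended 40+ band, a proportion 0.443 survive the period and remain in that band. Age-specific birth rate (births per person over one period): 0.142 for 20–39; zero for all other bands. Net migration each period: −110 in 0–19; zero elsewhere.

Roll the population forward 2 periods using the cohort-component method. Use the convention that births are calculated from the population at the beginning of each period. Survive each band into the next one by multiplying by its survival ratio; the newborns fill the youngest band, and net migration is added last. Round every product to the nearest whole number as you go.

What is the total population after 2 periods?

Numbering the groups 1..3 from youngest to oldest:
— Period 1 —
Births: 18400 × 0.142 = 2613
Group 2: 9100 × 0.952 = 8663
Group 3: 18400 × 0.923 + 18400 × 0.443 = 16983 + 8151 = 25134
Net migration: Group 1 − 110 → 2503
Giving 2503 / 8663 / 25134.
— Period 2 —
Births: 8663 × 0.142 = 1230
Group 2: 2503 × 0.952 = 2383
Group 3: 8663 × 0.923 + 25134 × 0.443 = 7996 + 11134 = 19130
Net migration: Group 1 − 110 → 1120
Giving 1120 / 2383 / 19130.
Total after period 2: 1120 + 2383 + 19130 = 22633

22633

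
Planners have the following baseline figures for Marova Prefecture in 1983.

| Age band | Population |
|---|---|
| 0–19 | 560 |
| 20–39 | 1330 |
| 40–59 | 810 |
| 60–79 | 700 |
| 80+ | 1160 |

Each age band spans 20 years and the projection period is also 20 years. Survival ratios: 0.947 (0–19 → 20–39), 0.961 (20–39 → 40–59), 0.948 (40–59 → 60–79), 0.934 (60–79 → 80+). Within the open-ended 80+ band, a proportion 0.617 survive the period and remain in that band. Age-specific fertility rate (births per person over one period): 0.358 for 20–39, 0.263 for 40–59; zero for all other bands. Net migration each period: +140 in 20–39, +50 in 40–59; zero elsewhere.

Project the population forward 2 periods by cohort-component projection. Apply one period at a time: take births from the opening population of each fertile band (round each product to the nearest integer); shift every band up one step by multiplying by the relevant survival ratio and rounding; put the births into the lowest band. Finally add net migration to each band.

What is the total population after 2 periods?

4896

[period 1]
Births: 1330 × 0.358 = 476, 810 × 0.263 = 213 → 689
20–39: 560 × 0.947 = 530
40–59: 1330 × 0.961 = 1278
60–79: 810 × 0.948 = 768
80+: 700 × 0.934 + 1160 × 0.617 = 654 + 716 = 1370
Net migration: 20–39 + 140 → 670; 40–59 + 50 → 1328
→ [689, 670, 1328, 768, 1370]
[period 2]
Births: 670 × 0.358 = 240, 1328 × 0.263 = 349 → 589
20–39: 689 × 0.947 = 652
40–59: 670 × 0.961 = 644
60–79: 1328 × 0.948 = 1259
80+: 768 × 0.934 + 1370 × 0.617 = 717 + 845 = 1562
Net migration: 20–39 + 140 → 792; 40–59 + 50 → 694
→ [589, 792, 694, 1259, 1562]
Total after period 2: 589 + 792 + 694 + 1259 + 1562 = 4896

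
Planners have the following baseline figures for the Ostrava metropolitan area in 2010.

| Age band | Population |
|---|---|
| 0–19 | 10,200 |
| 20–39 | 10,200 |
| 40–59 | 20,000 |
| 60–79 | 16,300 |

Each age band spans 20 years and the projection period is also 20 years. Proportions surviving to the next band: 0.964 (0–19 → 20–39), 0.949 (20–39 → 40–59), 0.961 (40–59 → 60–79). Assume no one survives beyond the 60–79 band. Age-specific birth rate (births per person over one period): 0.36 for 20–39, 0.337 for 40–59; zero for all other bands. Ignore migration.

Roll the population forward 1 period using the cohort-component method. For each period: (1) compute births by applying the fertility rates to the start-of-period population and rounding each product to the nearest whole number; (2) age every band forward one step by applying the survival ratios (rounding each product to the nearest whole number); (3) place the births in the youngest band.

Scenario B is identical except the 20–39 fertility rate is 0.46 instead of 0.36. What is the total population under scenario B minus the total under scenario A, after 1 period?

After projecting period 1:
Births: 10200 * 0.36 = 3672  |  20000 * 0.337 = 6740 → 10412
20–39: 10200 * 0.964 = 9833
40–59: 10200 * 0.949 = 9680
60–79: 20000 * 0.961 = 19220
→ [10412, 9833, 9680, 19220]
Scenario A total after 1 period: 49145
Scenario B projection —
After projecting period 1:
Births: 10200 * 0.46 = 4692  |  20000 * 0.337 = 6740 → 11432
20–39: 10200 * 0.964 = 9833
40–59: 10200 * 0.949 = 9680
60–79: 20000 * 0.961 = 19220
→ [11432, 9833, 9680, 19220]
Scenario B total after 1 period: 50165
Difference B − A = 50165 − 49145 = 1020

1020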